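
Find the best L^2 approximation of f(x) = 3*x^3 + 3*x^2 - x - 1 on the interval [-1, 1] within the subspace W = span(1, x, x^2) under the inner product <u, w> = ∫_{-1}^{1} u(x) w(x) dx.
g(x) = 3*x^2 + 4*x/5 - 1

The best approximation g ∈ W is the orthogonal projection of f onto W. Writing g = a_0 + a_1 x + a_2 x^2, the coefficients solve the normal equations G · a = b where
  G_{ij} = <φ_i, φ_j> and b_i = <f, φ_i>, with φ_0 = 1, φ_1 = x, φ_2 = x^2.
G =
  [2, 0, 2/3]
  [0, 2/3, 0]
  [2/3, 0, 2/5],
b = (0, 8/15, 8/15).
Solving gives a_0 = -1, a_1 = 4/5, a_2 = 3, so
  g(x) = 3*x^2 + 4*x/5 - 1.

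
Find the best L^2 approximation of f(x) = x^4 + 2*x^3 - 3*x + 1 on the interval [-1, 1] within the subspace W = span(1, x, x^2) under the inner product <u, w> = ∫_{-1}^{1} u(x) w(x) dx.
g(x) = 6*x^2/7 - 9*x/5 + 32/35

The best approximation g ∈ W is the orthogonal projection of f onto W. Writing g = a_0 + a_1 x + a_2 x^2, the coefficients solve the normal equations G · a = b where
  G_{ij} = <φ_i, φ_j> and b_i = <f, φ_i>, with φ_0 = 1, φ_1 = x, φ_2 = x^2.
G =
  [2, 0, 2/3]
  [0, 2/3, 0]
  [2/3, 0, 2/5],
b = (12/5, -6/5, 20/21).
Solving gives a_0 = 32/35, a_1 = -9/5, a_2 = 6/7, so
  g(x) = 6*x^2/7 - 9*x/5 + 32/35.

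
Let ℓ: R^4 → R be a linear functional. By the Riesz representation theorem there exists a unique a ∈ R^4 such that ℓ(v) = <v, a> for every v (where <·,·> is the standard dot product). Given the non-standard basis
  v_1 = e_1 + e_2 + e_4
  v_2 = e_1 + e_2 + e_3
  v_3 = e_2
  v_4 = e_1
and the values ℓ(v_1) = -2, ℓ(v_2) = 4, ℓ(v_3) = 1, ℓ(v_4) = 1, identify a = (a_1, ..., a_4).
a = (1, 1, 2, -4)

Write a = (a_1, ..., a_4) in the standard basis. For each basis vector v_i, ℓ(v_i) = <v_i, a> is a linear equation in the a_j's. Collect the n equations into a matrix system V a = ℓ, where row i of V is v_i (expressed in the standard basis). Since V is invertible (lower-triangular with 1s on the diagonal, up to permutation), solve by back-substitution:
  V =
[[1, 1, 0, 1],
 [1, 1, 1, 0],
 [0, 1, 0, 0],
 [1, 0, 0, 0]]
  V a = (-2, 4, 1, 1)
Solving gives a = (1, 1, 2, -4).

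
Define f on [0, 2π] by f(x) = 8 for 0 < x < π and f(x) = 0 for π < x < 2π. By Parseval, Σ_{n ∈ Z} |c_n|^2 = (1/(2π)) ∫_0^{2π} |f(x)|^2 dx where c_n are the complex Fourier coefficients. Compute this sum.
Σ |c_n|^2 = 32

Parseval equates the L^2 energy of f (normalised by 1/(2π)) with the ℓ^2 sum of its Fourier coefficients: (1/(2π)) ∫_0^{2π} |f|^2 = Σ |c_n|^2.
Compute the left side: (1/(2π)) [∫_0^π 8^2 dx + ∫_π^{2π} 0^2 dx] = (1/(2π)) · (64π + 0π) = (64 + 0)/2 = 32.
So Σ_{n ∈ Z} |c_n|^2 = 32.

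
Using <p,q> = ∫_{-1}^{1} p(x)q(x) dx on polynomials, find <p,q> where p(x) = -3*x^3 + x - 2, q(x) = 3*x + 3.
<p,q> = -68/5

Expand the product: p(x)·q(x) = -9*x^4 - 9*x^3 + 3*x^2 - 3*x - 6.
∫_{-1}^{1} of each monomial x^k gives [2/(k+1) if k even, 0 if k odd]. Integrating term-by-term (or equivalently evaluating the antiderivative F(x) = -9*x^5/5 - 9*x^4/4 + x^3 - 3*x^2/2 - 6*x at the endpoints):
  F(1) − F(−1) = -211/20 − (61/20) = -68/5.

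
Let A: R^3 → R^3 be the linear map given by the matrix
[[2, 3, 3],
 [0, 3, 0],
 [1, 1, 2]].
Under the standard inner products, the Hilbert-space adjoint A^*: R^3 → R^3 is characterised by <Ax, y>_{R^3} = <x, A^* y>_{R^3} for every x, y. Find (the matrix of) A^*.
A^* = A^T =
[[2, 0, 1],
 [3, 3, 1],
 [3, 0, 2]]

For real matrices with standard dot products, the defining identity <Ax, y> = <x, A^* y> gives (Ax)^T y = x^T (A^*) y, i.e. x^T A^T y = x^T (A^*) y. Since this holds for all x, y, we must have A^* = A^T. Therefore
A^* =
[[2, 0, 1],
 [3, 3, 1],
 [3, 0, 2]].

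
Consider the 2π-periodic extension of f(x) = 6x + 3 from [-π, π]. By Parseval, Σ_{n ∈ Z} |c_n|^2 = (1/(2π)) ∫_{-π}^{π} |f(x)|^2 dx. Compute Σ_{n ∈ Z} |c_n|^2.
Σ |c_n|^2 = 12π^2 + 9

Expand and integrate term by term over [-π, π]:
  ∫ (6x)^2 dx = 36·(2π^3/3); ∫ 2·6·(3)·x dx = 0 (odd integrand); ∫ 3^2 dx = 9·2π.
So (1/(2π)) ∫_{-π}^{π} (6x + 3)^2 dx = 36π^2/3 + 9 = 12π^2 + 9.
Parseval ⇒ Σ |c_n|^2 = 12π^2 + 9.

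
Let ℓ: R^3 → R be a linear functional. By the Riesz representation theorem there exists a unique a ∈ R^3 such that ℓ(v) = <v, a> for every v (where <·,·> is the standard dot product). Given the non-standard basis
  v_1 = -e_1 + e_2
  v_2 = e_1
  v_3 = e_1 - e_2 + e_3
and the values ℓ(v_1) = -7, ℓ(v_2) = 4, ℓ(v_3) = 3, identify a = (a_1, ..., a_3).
a = (4, -3, -4)

Write a = (a_1, ..., a_3) in the standard basis. For each basis vector v_i, ℓ(v_i) = <v_i, a> is a linear equation in the a_j's. Collect the n equations into a matrix system V a = ℓ, where row i of V is v_i (expressed in the standard basis). Since V is invertible (lower-triangular with 1s on the diagonal, up to permutation), solve by back-substitution:
  V =
[[-1, 1, 0],
 [1, 0, 0],
 [1, -1, 1]]
  V a = (-7, 4, 3)
Solving gives a = (4, -3, -4).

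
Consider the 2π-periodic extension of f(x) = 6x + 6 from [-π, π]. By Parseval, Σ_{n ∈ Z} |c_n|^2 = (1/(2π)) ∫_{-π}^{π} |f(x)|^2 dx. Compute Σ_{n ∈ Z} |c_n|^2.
Σ |c_n|^2 = 12π^2 + 36

Expand and integrate term by term over [-π, π]:
  ∫ (6x)^2 dx = 36·(2π^3/3); ∫ 2·6·(6)·x dx = 0 (odd integrand); ∫ 6^2 dx = 36·2π.
So (1/(2π)) ∫_{-π}^{π} (6x + 6)^2 dx = 36π^2/3 + 36 = 12π^2 + 36.
Parseval ⇒ Σ |c_n|^2 = 12π^2 + 36.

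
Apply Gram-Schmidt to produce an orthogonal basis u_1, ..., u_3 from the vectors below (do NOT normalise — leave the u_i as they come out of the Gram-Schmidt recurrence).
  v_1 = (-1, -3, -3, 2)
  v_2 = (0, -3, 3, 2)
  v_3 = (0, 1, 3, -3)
Orthogonal basis:
  u_1 = (-1, -3, -3, 2)
  u_2 = (4/23, -57/23, 81/23, 38/23)
  u_3 = (-198/245, -241/245, 33/245, -411/245)

Apply the Gram-Schmidt recurrence
  u_1 = v_1
  u_i = v_i − Σ_{j<i} ((v_i · u_j) / (u_j · u_j)) · u_j.

Step by step this gives:
  u_1 = (-1, -3, -3, 2)
  u_2 = (4/23, -57/23, 81/23, 38/23)
  u_3 = (-198/245, -241/245, 33/245, -411/245)

Orthogonality check:
  u_2 · u_1 = 0 (should be 0)
  u_3 · u_1 = 0 (should be 0)
  u_3 · u_2 = 0 (should be 0)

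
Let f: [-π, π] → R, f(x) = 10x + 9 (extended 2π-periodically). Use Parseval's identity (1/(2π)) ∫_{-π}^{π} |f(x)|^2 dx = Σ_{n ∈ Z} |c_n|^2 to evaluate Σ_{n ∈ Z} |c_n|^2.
Σ |c_n|^2 = 100π^2/3 + 81

Expand and integrate term by term over [-π, π]:
  ∫ (10x)^2 dx = 100·(2π^3/3); ∫ 2·10·(9)·x dx = 0 (odd integrand); ∫ 9^2 dx = 81·2π.
So (1/(2π)) ∫_{-π}^{π} (10x + 9)^2 dx = 100π^2/3 + 81 = 100π^2/3 + 81.
Parseval ⇒ Σ |c_n|^2 = 100π^2/3 + 81.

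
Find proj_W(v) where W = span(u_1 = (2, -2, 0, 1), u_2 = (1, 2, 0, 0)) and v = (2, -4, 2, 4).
proj_W(v) = (114/41, -180/41, 0, 68/41)

Set up U = [u_1 | ... | u_2] ∈ R^(4×2). The projector onto W = col(U) is P = U (U^T U)^(-1) U^T.
Compute U^T U =
  [9, -2]
  [-2, 5],
and U^T v = (16, -6).
Solve U^T U · c = U^T v for the coefficients: c = (68/41, -22/41). The projection is proj_W(v) = U c.
Check: (v - proj_W(v)) · u_1 = 0  (should be 0).
Check: (v - proj_W(v)) · u_2 = 0  (should be 0).
Result: proj_W(v) = (114/41, -180/41, 0, 68/41).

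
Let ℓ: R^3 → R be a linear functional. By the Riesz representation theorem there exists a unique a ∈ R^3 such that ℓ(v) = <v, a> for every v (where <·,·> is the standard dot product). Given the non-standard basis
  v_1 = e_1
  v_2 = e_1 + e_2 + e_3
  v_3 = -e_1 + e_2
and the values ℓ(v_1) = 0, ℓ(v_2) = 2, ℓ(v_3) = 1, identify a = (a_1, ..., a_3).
a = (0, 1, 1)

Write a = (a_1, ..., a_3) in the standard basis. For each basis vector v_i, ℓ(v_i) = <v_i, a> is a linear equation in the a_j's. Collect the n equations into a matrix system V a = ℓ, where row i of V is v_i (expressed in the standard basis). Since V is invertible (lower-triangular with 1s on the diagonal, up to permutation), solve by back-substitution:
  V =
[[1, 0, 0],
 [1, 1, 1],
 [-1, 1, 0]]
  V a = (0, 2, 1)
Solving gives a = (0, 1, 1).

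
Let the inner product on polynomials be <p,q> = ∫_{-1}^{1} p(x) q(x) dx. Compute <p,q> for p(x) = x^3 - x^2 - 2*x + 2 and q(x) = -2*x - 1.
<p,q> = -22/15

Expand the product: p(x)·q(x) = -2*x^4 + x^3 + 5*x^2 - 2*x - 2.
∫_{-1}^{1} of each monomial x^k gives [2/(k+1) if k even, 0 if k odd]. Integrating term-by-term (or equivalently evaluating the antiderivative F(x) = -2*x^5/5 + x^4/4 + 5*x^3/3 - x^2 - 2*x at the endpoints):
  F(1) − F(−1) = -89/60 − (-1/60) = -22/15.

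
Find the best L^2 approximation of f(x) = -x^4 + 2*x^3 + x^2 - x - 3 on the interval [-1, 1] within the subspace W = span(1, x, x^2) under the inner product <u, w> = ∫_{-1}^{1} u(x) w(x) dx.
g(x) = x^2/7 + x/5 - 102/35

The best approximation g ∈ W is the orthogonal projection of f onto W. Writing g = a_0 + a_1 x + a_2 x^2, the coefficients solve the normal equations G · a = b where
  G_{ij} = <φ_i, φ_j> and b_i = <f, φ_i>, with φ_0 = 1, φ_1 = x, φ_2 = x^2.
G =
  [2, 0, 2/3]
  [0, 2/3, 0]
  [2/3, 0, 2/5],
b = (-86/15, 2/15, -66/35).
Solving gives a_0 = -102/35, a_1 = 1/5, a_2 = 1/7, so
  g(x) = x^2/7 + x/5 - 102/35.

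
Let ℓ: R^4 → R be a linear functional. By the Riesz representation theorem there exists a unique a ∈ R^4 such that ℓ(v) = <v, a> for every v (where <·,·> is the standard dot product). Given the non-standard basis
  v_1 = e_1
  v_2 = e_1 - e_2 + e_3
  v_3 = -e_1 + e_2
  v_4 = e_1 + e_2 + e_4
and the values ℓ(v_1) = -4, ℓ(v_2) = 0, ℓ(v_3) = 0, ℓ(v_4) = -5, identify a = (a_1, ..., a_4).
a = (-4, -4, 0, 3)

Write a = (a_1, ..., a_4) in the standard basis. For each basis vector v_i, ℓ(v_i) = <v_i, a> is a linear equation in the a_j's. Collect the n equations into a matrix system V a = ℓ, where row i of V is v_i (expressed in the standard basis). Since V is invertible (lower-triangular with 1s on the diagonal, up to permutation), solve by back-substitution:
  V =
[[1, 0, 0, 0],
 [1, -1, 1, 0],
 [-1, 1, 0, 0],
 [1, 1, 0, 1]]
  V a = (-4, 0, 0, -5)
Solving gives a = (-4, -4, 0, 3).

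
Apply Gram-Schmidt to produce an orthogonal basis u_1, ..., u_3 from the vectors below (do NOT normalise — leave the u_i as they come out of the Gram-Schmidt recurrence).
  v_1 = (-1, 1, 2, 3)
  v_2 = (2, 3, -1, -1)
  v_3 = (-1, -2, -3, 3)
Orthogonal basis:
  u_1 = (-1, 1, 2, 3)
  u_2 = (26/15, 49/15, -7/15, -1/5)
  u_3 = (13/209, -80/209, -735/209, 521/209)

Apply the Gram-Schmidt recurrence
  u_1 = v_1
  u_i = v_i − Σ_{j<i} ((v_i · u_j) / (u_j · u_j)) · u_j.

Step by step this gives:
  u_1 = (-1, 1, 2, 3)
  u_2 = (26/15, 49/15, -7/15, -1/5)
  u_3 = (13/209, -80/209, -735/209, 521/209)

Orthogonality check:
  u_2 · u_1 = 0 (should be 0)
  u_3 · u_1 = 0 (should be 0)
  u_3 · u_2 = 0 (should be 0)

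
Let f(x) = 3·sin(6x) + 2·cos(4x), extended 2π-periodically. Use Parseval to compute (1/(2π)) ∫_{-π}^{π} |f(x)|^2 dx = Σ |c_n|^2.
Σ |c_n|^2 = 13/2

Expand |f|^2 and use orthogonality of {sin(nx), cos(mx)} on [-π, π]:
  ∫_{-π}^{π} sin(nx)^2 dx = π, ∫ cos(mx)^2 dx = π, and cross terms integrate to 0.
So ∫_{-π}^{π} f(x)^2 dx = 3^2 · π + 2^2 · π = (9 + 4)π.
Divide by 2π: (9 + 4)/2 = 13/2.
By Parseval, this equals Σ |c_n|^2.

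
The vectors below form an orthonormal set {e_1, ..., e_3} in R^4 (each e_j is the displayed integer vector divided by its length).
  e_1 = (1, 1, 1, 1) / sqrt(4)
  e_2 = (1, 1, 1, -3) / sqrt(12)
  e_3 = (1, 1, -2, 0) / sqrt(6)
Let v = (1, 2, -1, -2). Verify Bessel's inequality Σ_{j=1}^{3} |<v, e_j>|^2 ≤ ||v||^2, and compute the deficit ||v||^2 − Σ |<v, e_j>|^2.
Σ |<v, e_j>|^2 = 19/2; ||v||^2 = 10; deficit = 1/2

Write each e_j = u_j / sqrt(<u_j, u_j>) where u_j is the displayed integer vector. Then <v, e_j> = <v, u_j> / sqrt(<u_j, u_j>), so |<v, e_j>|^2 = <v, u_j>^2 / <u_j, u_j>.
Coefficients: <v, e_1> = 0/sqrt(4), <v, e_2> = 8/sqrt(12), <v, e_3> = 5/sqrt(6).
Square and sum: Σ |<v, e_j>|^2 = 19/2.
Compute ||v||^2 = v·v = 10.
Deficit = 10 − 19/2 = 1/2 ≥ 0, confirming Bessel's inequality. (The deficit equals ||v − Σ <v,e_j> e_j||^2, the squared distance from v to span{e_j}.)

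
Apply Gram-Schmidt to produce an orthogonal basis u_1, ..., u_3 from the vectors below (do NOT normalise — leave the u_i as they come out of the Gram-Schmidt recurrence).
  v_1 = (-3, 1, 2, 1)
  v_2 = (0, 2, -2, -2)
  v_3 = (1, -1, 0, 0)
Orthogonal basis:
  u_1 = (-3, 1, 2, 1)
  u_2 = (-4/5, 34/15, -22/15, -26/15)
  u_3 = (-1/41, -4/41, 5/41, -9/41)

Apply the Gram-Schmidt recurrence
  u_1 = v_1
  u_i = v_i − Σ_{j<i} ((v_i · u_j) / (u_j · u_j)) · u_j.

Step by step this gives:
  u_1 = (-3, 1, 2, 1)
  u_2 = (-4/5, 34/15, -22/15, -26/15)
  u_3 = (-1/41, -4/41, 5/41, -9/41)

Orthogonality check:
  u_2 · u_1 = 0 (should be 0)
  u_3 · u_1 = 0 (should be 0)
  u_3 · u_2 = 0 (should be 0)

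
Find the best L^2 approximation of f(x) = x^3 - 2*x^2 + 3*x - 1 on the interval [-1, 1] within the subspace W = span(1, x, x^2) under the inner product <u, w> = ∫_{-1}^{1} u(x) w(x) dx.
g(x) = -2*x^2 + 18*x/5 - 1

The best approximation g ∈ W is the orthogonal projection of f onto W. Writing g = a_0 + a_1 x + a_2 x^2, the coefficients solve the normal equations G · a = b where
  G_{ij} = <φ_i, φ_j> and b_i = <f, φ_i>, with φ_0 = 1, φ_1 = x, φ_2 = x^2.
G =
  [2, 0, 2/3]
  [0, 2/3, 0]
  [2/3, 0, 2/5],
b = (-10/3, 12/5, -22/15).
Solving gives a_0 = -1, a_1 = 18/5, a_2 = -2, so
  g(x) = -2*x^2 + 18*x/5 - 1.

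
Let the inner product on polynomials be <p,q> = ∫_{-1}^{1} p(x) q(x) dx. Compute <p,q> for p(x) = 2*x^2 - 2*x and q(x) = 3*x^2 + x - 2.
<p,q> = -8/5

Expand the product: p(x)·q(x) = 6*x^4 - 4*x^3 - 6*x^2 + 4*x.
∫_{-1}^{1} of each monomial x^k gives [2/(k+1) if k even, 0 if k odd]. Integrating term-by-term (or equivalently evaluating the antiderivative F(x) = 6*x^5/5 - x^4 - 2*x^3 + 2*x^2 at the endpoints):
  F(1) − F(−1) = 1/5 − (9/5) = -8/5.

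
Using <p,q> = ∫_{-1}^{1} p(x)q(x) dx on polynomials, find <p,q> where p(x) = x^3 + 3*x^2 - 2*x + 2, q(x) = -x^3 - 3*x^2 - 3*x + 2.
<p,q> = 54/7

Expand the product: p(x)·q(x) = -x^6 - 6*x^5 - 10*x^4 - 3*x^3 + 6*x^2 - 10*x + 4.
∫_{-1}^{1} of each monomial x^k gives [2/(k+1) if k even, 0 if k odd]. Integrating term-by-term (or equivalently evaluating the antiderivative F(x) = -x^7/7 - x^6 - 2*x^5 - 3*x^4/4 + 2*x^3 - 5*x^2 + 4*x at the endpoints):
  F(1) − F(−1) = -81/28 − (-297/28) = 54/7.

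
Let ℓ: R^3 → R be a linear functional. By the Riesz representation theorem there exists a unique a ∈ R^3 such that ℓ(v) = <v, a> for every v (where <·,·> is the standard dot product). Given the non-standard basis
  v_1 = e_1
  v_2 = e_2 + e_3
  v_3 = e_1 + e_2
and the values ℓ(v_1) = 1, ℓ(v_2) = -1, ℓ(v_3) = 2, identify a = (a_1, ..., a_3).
a = (1, 1, -2)

Write a = (a_1, ..., a_3) in the standard basis. For each basis vector v_i, ℓ(v_i) = <v_i, a> is a linear equation in the a_j's. Collect the n equations into a matrix system V a = ℓ, where row i of V is v_i (expressed in the standard basis). Since V is invertible (lower-triangular with 1s on the diagonal, up to permutation), solve by back-substitution:
  V =
[[1, 0, 0],
 [0, 1, 1],
 [1, 1, 0]]
  V a = (1, -1, 2)
Solving gives a = (1, 1, -2).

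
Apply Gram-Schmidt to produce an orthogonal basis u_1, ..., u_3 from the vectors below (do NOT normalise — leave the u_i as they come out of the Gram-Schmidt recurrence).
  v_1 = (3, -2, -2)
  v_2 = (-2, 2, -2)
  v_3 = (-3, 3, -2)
Orthogonal basis:
  u_1 = (3, -2, -2)
  u_2 = (-16/17, 22/17, -46/17)
  u_3 = (2/21, 5/42, 1/42)

Apply the Gram-Schmidt recurrence
  u_1 = v_1
  u_i = v_i − Σ_{j<i} ((v_i · u_j) / (u_j · u_j)) · u_j.

Step by step this gives:
  u_1 = (3, -2, -2)
  u_2 = (-16/17, 22/17, -46/17)
  u_3 = (2/21, 5/42, 1/42)

Orthogonality check:
  u_2 · u_1 = 0 (should be 0)
  u_3 · u_1 = 0 (should be 0)
  u_3 · u_2 = 0 (should be 0)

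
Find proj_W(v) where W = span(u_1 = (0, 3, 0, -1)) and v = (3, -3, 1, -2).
proj_W(v) = (0, -21/10, 0, 7/10)

Set up U = [u_1 | ... | u_1] ∈ R^(4×1). The projector onto W = col(U) is P = U (U^T U)^(-1) U^T.
Compute U^T U =
  [10],
and U^T v = (-7).
Solve U^T U · c = U^T v for the coefficients: c = (-7/10). The projection is proj_W(v) = U c.
Check: (v - proj_W(v)) · u_1 = 0  (should be 0).
Result: proj_W(v) = (0, -21/10, 0, 7/10).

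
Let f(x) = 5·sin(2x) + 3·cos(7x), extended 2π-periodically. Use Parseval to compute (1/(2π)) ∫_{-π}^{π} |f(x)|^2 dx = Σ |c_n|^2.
Σ |c_n|^2 = 17

Expand |f|^2 and use orthogonality of {sin(nx), cos(mx)} on [-π, π]:
  ∫_{-π}^{π} sin(nx)^2 dx = π, ∫ cos(mx)^2 dx = π, and cross terms integrate to 0.
So ∫_{-π}^{π} f(x)^2 dx = 5^2 · π + 3^2 · π = (25 + 9)π.
Divide by 2π: (25 + 9)/2 = 17.
By Parseval, this equals Σ |c_n|^2.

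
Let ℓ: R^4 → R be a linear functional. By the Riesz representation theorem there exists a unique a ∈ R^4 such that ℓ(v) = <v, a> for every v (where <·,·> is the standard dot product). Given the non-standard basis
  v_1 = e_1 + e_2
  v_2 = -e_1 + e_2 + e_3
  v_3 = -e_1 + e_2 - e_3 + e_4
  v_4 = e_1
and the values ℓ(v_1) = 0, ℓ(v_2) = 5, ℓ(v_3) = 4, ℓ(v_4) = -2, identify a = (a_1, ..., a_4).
a = (-2, 2, 1, 1)

Write a = (a_1, ..., a_4) in the standard basis. For each basis vector v_i, ℓ(v_i) = <v_i, a> is a linear equation in the a_j's. Collect the n equations into a matrix system V a = ℓ, where row i of V is v_i (expressed in the standard basis). Since V is invertible (lower-triangular with 1s on the diagonal, up to permutation), solve by back-substitution:
  V =
[[1, 1, 0, 0],
 [-1, 1, 1, 0],
 [-1, 1, -1, 1],
 [1, 0, 0, 0]]
  V a = (0, 5, 4, -2)
Solving gives a = (-2, 2, 1, 1).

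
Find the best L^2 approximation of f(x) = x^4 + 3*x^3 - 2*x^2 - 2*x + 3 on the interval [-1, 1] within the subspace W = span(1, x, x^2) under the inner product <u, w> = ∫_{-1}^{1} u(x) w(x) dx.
g(x) = -8*x^2/7 - x/5 + 102/35

The best approximation g ∈ W is the orthogonal projection of f onto W. Writing g = a_0 + a_1 x + a_2 x^2, the coefficients solve the normal equations G · a = b where
  G_{ij} = <φ_i, φ_j> and b_i = <f, φ_i>, with φ_0 = 1, φ_1 = x, φ_2 = x^2.
G =
  [2, 0, 2/3]
  [0, 2/3, 0]
  [2/3, 0, 2/5],
b = (76/15, -2/15, 52/35).
Solving gives a_0 = 102/35, a_1 = -1/5, a_2 = -8/7, so
  g(x) = -8*x^2/7 - x/5 + 102/35.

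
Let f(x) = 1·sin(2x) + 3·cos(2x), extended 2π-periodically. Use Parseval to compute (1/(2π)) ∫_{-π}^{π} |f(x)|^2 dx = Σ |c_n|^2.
Σ |c_n|^2 = 5

Expand |f|^2 and use orthogonality of {sin(nx), cos(mx)} on [-π, π]:
  ∫_{-π}^{π} sin(nx)^2 dx = π, ∫ cos(mx)^2 dx = π, and cross terms integrate to 0.
So ∫_{-π}^{π} f(x)^2 dx = 1^2 · π + 3^2 · π = (1 + 9)π.
Divide by 2π: (1 + 9)/2 = 5.
By Parseval, this equals Σ |c_n|^2.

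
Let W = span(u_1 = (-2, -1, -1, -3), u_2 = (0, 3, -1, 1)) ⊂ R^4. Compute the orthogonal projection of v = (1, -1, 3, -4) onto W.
proj_W(v) = (-19/35, -92/35, 18/35, -8/5)

Set up U = [u_1 | ... | u_2] ∈ R^(4×2). The projector onto W = col(U) is P = U (U^T U)^(-1) U^T.
Compute U^T U =
  [15, -5]
  [-5, 11],
and U^T v = (8, -10).
Solve U^T U · c = U^T v for the coefficients: c = (19/70, -11/14). The projection is proj_W(v) = U c.
Check: (v - proj_W(v)) · u_1 = 0  (should be 0).
Check: (v - proj_W(v)) · u_2 = 0  (should be 0).
Result: proj_W(v) = (-19/35, -92/35, 18/35, -8/5).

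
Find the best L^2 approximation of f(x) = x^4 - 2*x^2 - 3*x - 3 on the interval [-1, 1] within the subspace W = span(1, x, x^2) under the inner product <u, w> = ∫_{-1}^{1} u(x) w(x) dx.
g(x) = -8*x^2/7 - 3*x - 108/35

The best approximation g ∈ W is the orthogonal projection of f onto W. Writing g = a_0 + a_1 x + a_2 x^2, the coefficients solve the normal equations G · a = b where
  G_{ij} = <φ_i, φ_j> and b_i = <f, φ_i>, with φ_0 = 1, φ_1 = x, φ_2 = x^2.
G =
  [2, 0, 2/3]
  [0, 2/3, 0]
  [2/3, 0, 2/5],
b = (-104/15, -2, -88/35).
Solving gives a_0 = -108/35, a_1 = -3, a_2 = -8/7, so
  g(x) = -8*x^2/7 - 3*x - 108/35.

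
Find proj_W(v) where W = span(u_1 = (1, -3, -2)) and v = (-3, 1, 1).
proj_W(v) = (-4/7, 12/7, 8/7)

Set up U = [u_1 | ... | u_1] ∈ R^(3×1). The projector onto W = col(U) is P = U (U^T U)^(-1) U^T.
Compute U^T U =
  [14],
and U^T v = (-8).
Solve U^T U · c = U^T v for the coefficients: c = (-4/7). The projection is proj_W(v) = U c.
Check: (v - proj_W(v)) · u_1 = 0  (should be 0).
Result: proj_W(v) = (-4/7, 12/7, 8/7).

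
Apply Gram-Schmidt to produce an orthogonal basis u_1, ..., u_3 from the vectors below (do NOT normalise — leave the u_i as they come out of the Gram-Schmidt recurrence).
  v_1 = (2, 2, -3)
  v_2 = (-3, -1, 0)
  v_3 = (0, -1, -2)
Orthogonal basis:
  u_1 = (2, 2, -3)
  u_2 = (-35/17, -1/17, -24/17)
  u_3 = (51/106, -153/106, -34/53)

Apply the Gram-Schmidt recurrence
  u_1 = v_1
  u_i = v_i − Σ_{j<i} ((v_i · u_j) / (u_j · u_j)) · u_j.

Step by step this gives:
  u_1 = (2, 2, -3)
  u_2 = (-35/17, -1/17, -24/17)
  u_3 = (51/106, -153/106, -34/53)

Orthogonality check:
  u_2 · u_1 = 0 (should be 0)
  u_3 · u_1 = 0 (should be 0)
  u_3 · u_2 = 0 (should be 0)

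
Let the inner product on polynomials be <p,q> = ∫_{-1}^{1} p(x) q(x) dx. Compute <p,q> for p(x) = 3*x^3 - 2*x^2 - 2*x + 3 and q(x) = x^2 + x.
<p,q> = 16/15

Expand the product: p(x)·q(x) = 3*x^5 + x^4 - 4*x^3 + x^2 + 3*x.
∫_{-1}^{1} of each monomial x^k gives [2/(k+1) if k even, 0 if k odd]. Integrating term-by-term (or equivalently evaluating the antiderivative F(x) = x^6/2 + x^5/5 - x^4 + x^3/3 + 3*x^2/2 at the endpoints):
  F(1) − F(−1) = 23/15 − (7/15) = 16/15.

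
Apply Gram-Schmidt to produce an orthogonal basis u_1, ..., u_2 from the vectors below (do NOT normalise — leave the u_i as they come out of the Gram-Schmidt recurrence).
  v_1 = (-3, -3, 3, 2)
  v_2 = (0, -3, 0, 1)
Orthogonal basis:
  u_1 = (-3, -3, 3, 2)
  u_2 = (33/31, -60/31, -33/31, 9/31)

Apply the Gram-Schmidt recurrence
  u_1 = v_1
  u_i = v_i − Σ_{j<i} ((v_i · u_j) / (u_j · u_j)) · u_j.

Step by step this gives:
  u_1 = (-3, -3, 3, 2)
  u_2 = (33/31, -60/31, -33/31, 9/31)

Orthogonality check:
  u_2 · u_1 = 0 (should be 0)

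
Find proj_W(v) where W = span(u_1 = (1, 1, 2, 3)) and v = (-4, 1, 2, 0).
proj_W(v) = (1/15, 1/15, 2/15, 1/5)

Set up U = [u_1 | ... | u_1] ∈ R^(4×1). The projector onto W = col(U) is P = U (U^T U)^(-1) U^T.
Compute U^T U =
  [15],
and U^T v = (1).
Solve U^T U · c = U^T v for the coefficients: c = (1/15). The projection is proj_W(v) = U c.
Check: (v - proj_W(v)) · u_1 = 0  (should be 0).
Result: proj_W(v) = (1/15, 1/15, 2/15, 1/5).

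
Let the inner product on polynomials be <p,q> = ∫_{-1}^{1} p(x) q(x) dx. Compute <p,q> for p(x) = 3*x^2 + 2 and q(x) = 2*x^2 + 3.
<p,q> = 346/15

Expand the product: p(x)·q(x) = 6*x^4 + 13*x^2 + 6.
∫_{-1}^{1} of each monomial x^k gives [2/(k+1) if k even, 0 if k odd]. Integrating term-by-term (or equivalently evaluating the antiderivative F(x) = 6*x^5/5 + 13*x^3/3 + 6*x at the endpoints):
  F(1) − F(−1) = 173/15 − (-173/15) = 346/15.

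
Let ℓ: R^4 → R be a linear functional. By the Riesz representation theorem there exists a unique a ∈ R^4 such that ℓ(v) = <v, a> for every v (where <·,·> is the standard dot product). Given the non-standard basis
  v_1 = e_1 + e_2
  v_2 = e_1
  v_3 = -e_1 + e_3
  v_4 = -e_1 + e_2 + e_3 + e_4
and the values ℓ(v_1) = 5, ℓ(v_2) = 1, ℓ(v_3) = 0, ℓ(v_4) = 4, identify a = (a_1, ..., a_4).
a = (1, 4, 1, 0)

Write a = (a_1, ..., a_4) in the standard basis. For each basis vector v_i, ℓ(v_i) = <v_i, a> is a linear equation in the a_j's. Collect the n equations into a matrix system V a = ℓ, where row i of V is v_i (expressed in the standard basis). Since V is invertible (lower-triangular with 1s on the diagonal, up to permutation), solve by back-substitution:
  V =
[[1, 1, 0, 0],
 [1, 0, 0, 0],
 [-1, 0, 1, 0],
 [-1, 1, 1, 1]]
  V a = (5, 1, 0, 4)
Solving gives a = (1, 4, 1, 0).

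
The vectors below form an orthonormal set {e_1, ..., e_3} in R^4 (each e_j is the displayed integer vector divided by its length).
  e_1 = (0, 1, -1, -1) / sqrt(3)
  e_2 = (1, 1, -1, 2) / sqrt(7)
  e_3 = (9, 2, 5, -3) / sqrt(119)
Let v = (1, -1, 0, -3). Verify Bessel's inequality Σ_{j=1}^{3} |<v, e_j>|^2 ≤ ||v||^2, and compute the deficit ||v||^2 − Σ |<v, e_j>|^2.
Σ |<v, e_j>|^2 = 440/51; ||v||^2 = 11; deficit = 121/51

Write each e_j = u_j / sqrt(<u_j, u_j>) where u_j is the displayed integer vector. Then <v, e_j> = <v, u_j> / sqrt(<u_j, u_j>), so |<v, e_j>|^2 = <v, u_j>^2 / <u_j, u_j>.
Coefficients: <v, e_1> = 2/sqrt(3), <v, e_2> = -6/sqrt(7), <v, e_3> = 16/sqrt(119).
Square and sum: Σ |<v, e_j>|^2 = 440/51.
Compute ||v||^2 = v·v = 11.
Deficit = 11 − 440/51 = 121/51 ≥ 0, confirming Bessel's inequality. (The deficit equals ||v − Σ <v,e_j> e_j||^2, the squared distance from v to span{e_j}.)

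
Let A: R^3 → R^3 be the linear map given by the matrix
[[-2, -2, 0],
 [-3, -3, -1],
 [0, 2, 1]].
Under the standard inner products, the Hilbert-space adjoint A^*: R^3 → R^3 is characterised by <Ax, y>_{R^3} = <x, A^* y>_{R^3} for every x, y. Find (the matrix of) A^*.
A^* = A^T =
[[-2, -3, 0],
 [-2, -3, 2],
 [0, -1, 1]]

For real matrices with standard dot products, the defining identity <Ax, y> = <x, A^* y> gives (Ax)^T y = x^T (A^*) y, i.e. x^T A^T y = x^T (A^*) y. Since this holds for all x, y, we must have A^* = A^T. Therefore
A^* =
[[-2, -3, 0],
 [-2, -3, 2],
 [0, -1, 1]].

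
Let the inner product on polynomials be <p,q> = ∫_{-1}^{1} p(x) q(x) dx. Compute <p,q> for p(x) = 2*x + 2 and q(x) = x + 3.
<p,q> = 40/3

Expand the product: p(x)·q(x) = 2*x^2 + 8*x + 6.
∫_{-1}^{1} of each monomial x^k gives [2/(k+1) if k even, 0 if k odd]. Integrating term-by-term (or equivalently evaluating the antiderivative F(x) = 2*x^3/3 + 4*x^2 + 6*x at the endpoints):
  F(1) − F(−1) = 32/3 − (-8/3) = 40/3.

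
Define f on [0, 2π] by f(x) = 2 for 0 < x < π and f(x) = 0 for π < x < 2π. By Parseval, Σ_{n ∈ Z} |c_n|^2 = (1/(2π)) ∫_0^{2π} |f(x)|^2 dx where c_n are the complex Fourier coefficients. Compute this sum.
Σ |c_n|^2 = 2

Parseval equates the L^2 energy of f (normalised by 1/(2π)) with the ℓ^2 sum of its Fourier coefficients: (1/(2π)) ∫_0^{2π} |f|^2 = Σ |c_n|^2.
Compute the left side: (1/(2π)) [∫_0^π 2^2 dx + ∫_π^{2π} 0^2 dx] = (1/(2π)) · (4π + 0π) = (4 + 0)/2 = 2.
So Σ_{n ∈ Z} |c_n|^2 = 2.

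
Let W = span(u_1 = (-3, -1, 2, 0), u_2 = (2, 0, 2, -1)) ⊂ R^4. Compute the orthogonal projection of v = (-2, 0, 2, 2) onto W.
proj_W(v) = (-137/61, -43/61, 78/61, 4/61)

Set up U = [u_1 | ... | u_2] ∈ R^(4×2). The projector onto W = col(U) is P = U (U^T U)^(-1) U^T.
Compute U^T U =
  [14, -2]
  [-2, 9],
and U^T v = (10, -2).
Solve U^T U · c = U^T v for the coefficients: c = (43/61, -4/61). The projection is proj_W(v) = U c.
Check: (v - proj_W(v)) · u_1 = 0  (should be 0).
Check: (v - proj_W(v)) · u_2 = 0  (should be 0).
Result: proj_W(v) = (-137/61, -43/61, 78/61, 4/61).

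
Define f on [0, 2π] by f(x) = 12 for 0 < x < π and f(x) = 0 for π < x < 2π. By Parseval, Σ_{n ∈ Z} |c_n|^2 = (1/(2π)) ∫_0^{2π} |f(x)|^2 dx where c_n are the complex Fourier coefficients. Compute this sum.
Σ |c_n|^2 = 72

Parseval equates the L^2 energy of f (normalised by 1/(2π)) with the ℓ^2 sum of its Fourier coefficients: (1/(2π)) ∫_0^{2π} |f|^2 = Σ |c_n|^2.
Compute the left side: (1/(2π)) [∫_0^π 12^2 dx + ∫_π^{2π} 0^2 dx] = (1/(2π)) · (144π + 0π) = (144 + 0)/2 = 72.
So Σ_{n ∈ Z} |c_n|^2 = 72.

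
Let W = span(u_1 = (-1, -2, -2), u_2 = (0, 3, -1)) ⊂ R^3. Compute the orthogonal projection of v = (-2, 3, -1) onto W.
proj_W(v) = (-10/37, 103/37, -61/37)

Set up U = [u_1 | ... | u_2] ∈ R^(3×2). The projector onto W = col(U) is P = U (U^T U)^(-1) U^T.
Compute U^T U =
  [9, -4]
  [-4, 10],
and U^T v = (-2, 10).
Solve U^T U · c = U^T v for the coefficients: c = (10/37, 41/37). The projection is proj_W(v) = U c.
Check: (v - proj_W(v)) · u_1 = 0  (should be 0).
Check: (v - proj_W(v)) · u_2 = 0  (should be 0).
Result: proj_W(v) = (-10/37, 103/37, -61/37).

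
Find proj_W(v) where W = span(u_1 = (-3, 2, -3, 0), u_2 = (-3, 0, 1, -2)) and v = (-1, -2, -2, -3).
proj_W(v) = (-57/34, 7/34, 5/34, -31/34)

Set up U = [u_1 | ... | u_2] ∈ R^(4×2). The projector onto W = col(U) is P = U (U^T U)^(-1) U^T.
Compute U^T U =
  [22, 6]
  [6, 14],
and U^T v = (5, 7).
Solve U^T U · c = U^T v for the coefficients: c = (7/68, 31/68). The projection is proj_W(v) = U c.
Check: (v - proj_W(v)) · u_1 = 0  (should be 0).
Check: (v - proj_W(v)) · u_2 = 0  (should be 0).
Result: proj_W(v) = (-57/34, 7/34, 5/34, -31/34).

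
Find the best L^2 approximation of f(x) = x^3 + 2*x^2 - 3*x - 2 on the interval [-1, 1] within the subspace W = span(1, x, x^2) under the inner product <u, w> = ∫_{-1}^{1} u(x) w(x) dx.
g(x) = 2*x^2 - 12*x/5 - 2

The best approximation g ∈ W is the orthogonal projection of f onto W. Writing g = a_0 + a_1 x + a_2 x^2, the coefficients solve the normal equations G · a = b where
  G_{ij} = <φ_i, φ_j> and b_i = <f, φ_i>, with φ_0 = 1, φ_1 = x, φ_2 = x^2.
G =
  [2, 0, 2/3]
  [0, 2/3, 0]
  [2/3, 0, 2/5],
b = (-8/3, -8/5, -8/15).
Solving gives a_0 = -2, a_1 = -12/5, a_2 = 2, so
  g(x) = 2*x^2 - 12*x/5 - 2.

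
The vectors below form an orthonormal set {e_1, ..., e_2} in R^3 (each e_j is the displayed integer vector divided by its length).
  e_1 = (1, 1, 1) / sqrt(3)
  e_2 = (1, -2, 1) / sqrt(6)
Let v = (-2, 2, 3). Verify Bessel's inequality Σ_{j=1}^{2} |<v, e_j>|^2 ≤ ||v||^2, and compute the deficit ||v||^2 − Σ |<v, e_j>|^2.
Σ |<v, e_j>|^2 = 9/2; ||v||^2 = 17; deficit = 25/2

Write each e_j = u_j / sqrt(<u_j, u_j>) where u_j is the displayed integer vector. Then <v, e_j> = <v, u_j> / sqrt(<u_j, u_j>), so |<v, e_j>|^2 = <v, u_j>^2 / <u_j, u_j>.
Coefficients: <v, e_1> = 3/sqrt(3), <v, e_2> = -3/sqrt(6).
Square and sum: Σ |<v, e_j>|^2 = 9/2.
Compute ||v||^2 = v·v = 17.
Deficit = 17 − 9/2 = 25/2 ≥ 0, confirming Bessel's inequality. (The deficit equals ||v − Σ <v,e_j> e_j||^2, the squared distance from v to span{e_j}.)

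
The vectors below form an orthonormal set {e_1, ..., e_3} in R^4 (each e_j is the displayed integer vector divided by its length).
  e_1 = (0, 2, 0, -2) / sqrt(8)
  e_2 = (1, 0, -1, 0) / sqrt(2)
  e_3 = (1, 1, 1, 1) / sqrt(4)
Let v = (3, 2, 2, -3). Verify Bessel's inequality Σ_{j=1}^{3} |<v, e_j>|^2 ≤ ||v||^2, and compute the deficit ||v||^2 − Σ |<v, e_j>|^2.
Σ |<v, e_j>|^2 = 17; ||v||^2 = 26; deficit = 9

Write each e_j = u_j / sqrt(<u_j, u_j>) where u_j is the displayed integer vector. Then <v, e_j> = <v, u_j> / sqrt(<u_j, u_j>), so |<v, e_j>|^2 = <v, u_j>^2 / <u_j, u_j>.
Coefficients: <v, e_1> = 10/sqrt(8), <v, e_2> = 1/sqrt(2), <v, e_3> = 4/sqrt(4).
Square and sum: Σ |<v, e_j>|^2 = 17.
Compute ||v||^2 = v·v = 26.
Deficit = 26 − 17 = 9 ≥ 0, confirming Bessel's inequality. (The deficit equals ||v − Σ <v,e_j> e_j||^2, the squared distance from v to span{e_j}.)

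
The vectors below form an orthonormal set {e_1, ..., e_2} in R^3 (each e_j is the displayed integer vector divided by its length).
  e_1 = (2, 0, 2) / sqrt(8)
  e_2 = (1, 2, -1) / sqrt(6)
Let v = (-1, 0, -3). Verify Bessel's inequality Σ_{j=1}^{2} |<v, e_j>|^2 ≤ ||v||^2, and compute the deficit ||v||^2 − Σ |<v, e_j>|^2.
Σ |<v, e_j>|^2 = 26/3; ||v||^2 = 10; deficit = 4/3

Write each e_j = u_j / sqrt(<u_j, u_j>) where u_j is the displayed integer vector. Then <v, e_j> = <v, u_j> / sqrt(<u_j, u_j>), so |<v, e_j>|^2 = <v, u_j>^2 / <u_j, u_j>.
Coefficients: <v, e_1> = -8/sqrt(8), <v, e_2> = 2/sqrt(6).
Square and sum: Σ |<v, e_j>|^2 = 26/3.
Compute ||v||^2 = v·v = 10.
Deficit = 10 − 26/3 = 4/3 ≥ 0, confirming Bessel's inequality. (The deficit equals ||v − Σ <v,e_j> e_j||^2, the squared distance from v to span{e_j}.)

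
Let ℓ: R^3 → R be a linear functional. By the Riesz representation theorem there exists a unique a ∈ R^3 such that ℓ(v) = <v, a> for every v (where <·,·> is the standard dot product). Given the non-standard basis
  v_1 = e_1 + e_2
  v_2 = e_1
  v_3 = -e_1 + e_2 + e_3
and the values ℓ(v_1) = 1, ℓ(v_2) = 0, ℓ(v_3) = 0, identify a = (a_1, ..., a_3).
a = (0, 1, -1)

Write a = (a_1, ..., a_3) in the standard basis. For each basis vector v_i, ℓ(v_i) = <v_i, a> is a linear equation in the a_j's. Collect the n equations into a matrix system V a = ℓ, where row i of V is v_i (expressed in the standard basis). Since V is invertible (lower-triangular with 1s on the diagonal, up to permutation), solve by back-substitution:
  V =
[[1, 1, 0],
 [1, 0, 0],
 [-1, 1, 1]]
  V a = (1, 0, 0)
Solving gives a = (0, 1, -1).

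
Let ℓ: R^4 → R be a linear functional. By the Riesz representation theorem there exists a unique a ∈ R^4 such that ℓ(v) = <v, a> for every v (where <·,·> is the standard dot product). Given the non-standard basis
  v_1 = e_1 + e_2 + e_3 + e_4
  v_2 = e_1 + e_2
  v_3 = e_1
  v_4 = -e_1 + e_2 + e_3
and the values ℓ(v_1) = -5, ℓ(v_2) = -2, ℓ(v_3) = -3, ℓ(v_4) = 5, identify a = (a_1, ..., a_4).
a = (-3, 1, 1, -4)

Write a = (a_1, ..., a_4) in the standard basis. For each basis vector v_i, ℓ(v_i) = <v_i, a> is a linear equation in the a_j's. Collect the n equations into a matrix system V a = ℓ, where row i of V is v_i (expressed in the standard basis). Since V is invertible (lower-triangular with 1s on the diagonal, up to permutation), solve by back-substitution:
  V =
[[1, 1, 1, 1],
 [1, 1, 0, 0],
 [1, 0, 0, 0],
 [-1, 1, 1, 0]]
  V a = (-5, -2, -3, 5)
Solving gives a = (-3, 1, 1, -4).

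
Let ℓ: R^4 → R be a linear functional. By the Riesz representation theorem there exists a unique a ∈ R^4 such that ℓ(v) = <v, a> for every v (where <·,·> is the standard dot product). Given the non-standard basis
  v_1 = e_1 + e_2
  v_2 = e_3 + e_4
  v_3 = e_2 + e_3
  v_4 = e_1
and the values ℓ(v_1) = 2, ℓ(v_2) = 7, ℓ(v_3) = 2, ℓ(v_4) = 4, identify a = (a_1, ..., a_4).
a = (4, -2, 4, 3)

Write a = (a_1, ..., a_4) in the standard basis. For each basis vector v_i, ℓ(v_i) = <v_i, a> is a linear equation in the a_j's. Collect the n equations into a matrix system V a = ℓ, where row i of V is v_i (expressed in the standard basis). Since V is invertible (lower-triangular with 1s on the diagonal, up to permutation), solve by back-substitution:
  V =
[[1, 1, 0, 0],
 [0, 0, 1, 1],
 [0, 1, 1, 0],
 [1, 0, 0, 0]]
  V a = (2, 7, 2, 4)
Solving gives a = (4, -2, 4, 3).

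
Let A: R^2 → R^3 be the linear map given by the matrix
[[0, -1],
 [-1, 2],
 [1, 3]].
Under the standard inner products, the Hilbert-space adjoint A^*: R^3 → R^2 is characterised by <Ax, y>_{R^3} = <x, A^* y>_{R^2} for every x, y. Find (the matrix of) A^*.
A^* = A^T =
[[0, -1, 1],
 [-1, 2, 3]]

For real matrices with standard dot products, the defining identity <Ax, y> = <x, A^* y> gives (Ax)^T y = x^T (A^*) y, i.e. x^T A^T y = x^T (A^*) y. Since this holds for all x, y, we must have A^* = A^T. Therefore
A^* =
[[0, -1, 1],
 [-1, 2, 3]].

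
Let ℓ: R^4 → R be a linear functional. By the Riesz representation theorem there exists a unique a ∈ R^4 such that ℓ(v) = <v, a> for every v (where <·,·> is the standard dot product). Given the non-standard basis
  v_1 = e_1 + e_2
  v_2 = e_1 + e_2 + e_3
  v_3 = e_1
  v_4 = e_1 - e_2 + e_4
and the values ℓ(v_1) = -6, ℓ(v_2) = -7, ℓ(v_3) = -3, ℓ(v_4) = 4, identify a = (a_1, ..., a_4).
a = (-3, -3, -1, 4)

Write a = (a_1, ..., a_4) in the standard basis. For each basis vector v_i, ℓ(v_i) = <v_i, a> is a linear equation in the a_j's. Collect the n equations into a matrix system V a = ℓ, where row i of V is v_i (expressed in the standard basis). Since V is invertible (lower-triangular with 1s on the diagonal, up to permutation), solve by back-substitution:
  V =
[[1, 1, 0, 0],
 [1, 1, 1, 0],
 [1, 0, 0, 0],
 [1, -1, 0, 1]]
  V a = (-6, -7, -3, 4)
Solving gives a = (-3, -3, -1, 4).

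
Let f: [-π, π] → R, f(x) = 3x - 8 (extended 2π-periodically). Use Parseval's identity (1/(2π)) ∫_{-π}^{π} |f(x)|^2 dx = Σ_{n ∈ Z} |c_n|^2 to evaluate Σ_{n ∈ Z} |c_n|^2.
Σ |c_n|^2 = 3π^2 + 64

Expand and integrate term by term over [-π, π]:
  ∫ (3x)^2 dx = 9·(2π^3/3); ∫ 2·3·(-8)·x dx = 0 (odd integrand); ∫ (-8)^2 dx = 64·2π.
So (1/(2π)) ∫_{-π}^{π} (3x - 8)^2 dx = 9π^2/3 + 64 = 3π^2 + 64.
Parseval ⇒ Σ |c_n|^2 = 3π^2 + 64.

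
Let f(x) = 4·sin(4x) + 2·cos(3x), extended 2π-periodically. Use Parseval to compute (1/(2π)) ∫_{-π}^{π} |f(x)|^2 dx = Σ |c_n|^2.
Σ |c_n|^2 = 10

Expand |f|^2 and use orthogonality of {sin(nx), cos(mx)} on [-π, π]:
  ∫_{-π}^{π} sin(nx)^2 dx = π, ∫ cos(mx)^2 dx = π, and cross terms integrate to 0.
So ∫_{-π}^{π} f(x)^2 dx = 4^2 · π + 2^2 · π = (16 + 4)π.
Divide by 2π: (16 + 4)/2 = 10.
By Parseval, this equals Σ |c_n|^2.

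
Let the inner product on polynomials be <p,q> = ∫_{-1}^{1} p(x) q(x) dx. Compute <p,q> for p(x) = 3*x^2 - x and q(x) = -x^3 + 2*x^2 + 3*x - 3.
<p,q> = -26/5

Expand the product: p(x)·q(x) = -3*x^5 + 7*x^4 + 7*x^3 - 12*x^2 + 3*x.
∫_{-1}^{1} of each monomial x^k gives [2/(k+1) if k even, 0 if k odd]. Integrating term-by-term (or equivalently evaluating the antiderivative F(x) = -x^6/2 + 7*x^5/5 + 7*x^4/4 - 4*x^3 + 3*x^2/2 at the endpoints):
  F(1) − F(−1) = 3/20 − (107/20) = -26/5.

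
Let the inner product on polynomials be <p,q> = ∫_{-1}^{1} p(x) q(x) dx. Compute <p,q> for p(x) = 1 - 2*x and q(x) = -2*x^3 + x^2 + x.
<p,q> = 14/15

Expand the product: p(x)·q(x) = 4*x^4 - 4*x^3 - x^2 + x.
∫_{-1}^{1} of each monomial x^k gives [2/(k+1) if k even, 0 if k odd]. Integrating term-by-term (or equivalently evaluating the antiderivative F(x) = 4*x^5/5 - x^4 - x^3/3 + x^2/2 at the endpoints):
  F(1) − F(−1) = -1/30 − (-29/30) = 14/15.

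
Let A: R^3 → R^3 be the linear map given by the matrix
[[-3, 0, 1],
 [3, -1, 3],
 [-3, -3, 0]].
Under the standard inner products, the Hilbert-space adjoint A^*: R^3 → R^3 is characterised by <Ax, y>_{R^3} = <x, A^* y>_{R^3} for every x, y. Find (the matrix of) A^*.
A^* = A^T =
[[-3, 3, -3],
 [0, -1, -3],
 [1, 3, 0]]

For real matrices with standard dot products, the defining identity <Ax, y> = <x, A^* y> gives (Ax)^T y = x^T (A^*) y, i.e. x^T A^T y = x^T (A^*) y. Since this holds for all x, y, we must have A^* = A^T. Therefore
A^* =
[[-3, 3, -3],
 [0, -1, -3],
 [1, 3, 0]].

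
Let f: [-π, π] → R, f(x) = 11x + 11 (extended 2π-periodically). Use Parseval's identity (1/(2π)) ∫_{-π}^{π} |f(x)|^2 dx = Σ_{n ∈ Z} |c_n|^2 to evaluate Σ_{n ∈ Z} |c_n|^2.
Σ |c_n|^2 = 121π^2/3 + 121

Expand and integrate term by term over [-π, π]:
  ∫ (11x)^2 dx = 121·(2π^3/3); ∫ 2·11·(11)·x dx = 0 (odd integrand); ∫ 11^2 dx = 121·2π.
So (1/(2π)) ∫_{-π}^{π} (11x + 11)^2 dx = 121π^2/3 + 121 = 121π^2/3 + 121.
Parseval ⇒ Σ |c_n|^2 = 121π^2/3 + 121.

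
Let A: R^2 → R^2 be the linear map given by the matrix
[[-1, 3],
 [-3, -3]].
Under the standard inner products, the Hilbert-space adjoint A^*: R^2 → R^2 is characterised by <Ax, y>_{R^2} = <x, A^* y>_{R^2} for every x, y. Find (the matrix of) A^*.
A^* = A^T =
[[-1, -3],
 [3, -3]]

For real matrices with standard dot products, the defining identity <Ax, y> = <x, A^* y> gives (Ax)^T y = x^T (A^*) y, i.e. x^T A^T y = x^T (A^*) y. Since this holds for all x, y, we must have A^* = A^T. Therefore
A^* =
[[-1, -3],
 [3, -3]].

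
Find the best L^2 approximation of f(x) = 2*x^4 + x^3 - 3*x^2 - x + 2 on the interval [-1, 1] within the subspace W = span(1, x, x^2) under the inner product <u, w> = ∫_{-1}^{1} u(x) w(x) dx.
g(x) = -9*x^2/7 - 2*x/5 + 64/35

The best approximation g ∈ W is the orthogonal projection of f onto W. Writing g = a_0 + a_1 x + a_2 x^2, the coefficients solve the normal equations G · a = b where
  G_{ij} = <φ_i, φ_j> and b_i = <f, φ_i>, with φ_0 = 1, φ_1 = x, φ_2 = x^2.
G =
  [2, 0, 2/3]
  [0, 2/3, 0]
  [2/3, 0, 2/5],
b = (14/5, -4/15, 74/105).
Solving gives a_0 = 64/35, a_1 = -2/5, a_2 = -9/7, so
  g(x) = -9*x^2/7 - 2*x/5 + 64/35.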